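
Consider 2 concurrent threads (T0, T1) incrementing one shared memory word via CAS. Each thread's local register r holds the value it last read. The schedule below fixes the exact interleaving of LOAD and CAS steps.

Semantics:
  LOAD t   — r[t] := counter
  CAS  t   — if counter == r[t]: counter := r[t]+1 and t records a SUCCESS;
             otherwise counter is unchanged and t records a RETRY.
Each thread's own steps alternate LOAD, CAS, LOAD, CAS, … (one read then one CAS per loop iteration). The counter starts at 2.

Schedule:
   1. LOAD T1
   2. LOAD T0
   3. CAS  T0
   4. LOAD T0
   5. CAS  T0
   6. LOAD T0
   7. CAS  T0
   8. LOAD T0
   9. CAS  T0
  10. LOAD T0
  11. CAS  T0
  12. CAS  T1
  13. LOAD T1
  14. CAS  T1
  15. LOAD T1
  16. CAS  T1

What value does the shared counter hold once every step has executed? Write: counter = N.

counter = 9

step 1: T1 LOAD ⇒ load; ctr=2 reg=2
step 2: T0 LOAD ⇒ load; ctr=2 reg=2
step 3: T0 CAS ⇒ ok; ctr=3 reg=2
step 4: T0 LOAD ⇒ load; ctr=3 reg=3
step 5: T0 CAS ⇒ ok; ctr=4 reg=3
step 6: T0 LOAD ⇒ load; ctr=4 reg=4
step 7: T0 CAS ⇒ ok; ctr=5 reg=4
step 8: T0 LOAD ⇒ load; ctr=5 reg=5
step 9: T0 CAS ⇒ ok; ctr=6 reg=5
step 10: T0 LOAD ⇒ load; ctr=6 reg=6
step 11: T0 CAS ⇒ ok; ctr=7 reg=6
step 12: T1 CAS ⇒ retry; ctr=7 reg=2
step 13: T1 LOAD ⇒ load; ctr=7 reg=7
step 14: T1 CAS ⇒ ok; ctr=8 reg=7
step 15: T1 LOAD ⇒ load; ctr=8 reg=8
step 16: T1 CAS ⇒ ok; ctr=9 reg=8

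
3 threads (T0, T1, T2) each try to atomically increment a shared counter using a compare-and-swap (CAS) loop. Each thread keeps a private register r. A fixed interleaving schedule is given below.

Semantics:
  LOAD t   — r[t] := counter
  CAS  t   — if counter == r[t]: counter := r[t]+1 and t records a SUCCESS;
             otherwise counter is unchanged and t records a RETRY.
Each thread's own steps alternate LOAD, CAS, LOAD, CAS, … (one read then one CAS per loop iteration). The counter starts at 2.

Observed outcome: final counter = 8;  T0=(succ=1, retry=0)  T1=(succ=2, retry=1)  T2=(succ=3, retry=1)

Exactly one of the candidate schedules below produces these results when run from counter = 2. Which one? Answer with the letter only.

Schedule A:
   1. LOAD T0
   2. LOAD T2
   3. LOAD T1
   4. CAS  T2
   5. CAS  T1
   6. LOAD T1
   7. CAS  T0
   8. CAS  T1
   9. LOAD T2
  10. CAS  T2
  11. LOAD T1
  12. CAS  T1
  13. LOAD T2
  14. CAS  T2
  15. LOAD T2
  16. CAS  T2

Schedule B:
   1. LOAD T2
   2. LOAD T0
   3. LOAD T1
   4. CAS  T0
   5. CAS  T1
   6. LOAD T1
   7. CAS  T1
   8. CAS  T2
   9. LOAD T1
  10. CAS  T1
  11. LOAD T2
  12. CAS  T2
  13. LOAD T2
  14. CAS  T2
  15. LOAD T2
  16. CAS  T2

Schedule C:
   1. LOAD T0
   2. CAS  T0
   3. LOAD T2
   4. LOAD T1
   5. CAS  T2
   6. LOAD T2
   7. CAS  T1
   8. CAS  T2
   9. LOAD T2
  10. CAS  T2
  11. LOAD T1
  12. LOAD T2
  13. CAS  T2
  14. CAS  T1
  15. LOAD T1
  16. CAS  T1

B

Run B:
#1 T2 reads 2
#2 T0 reads 2
#3 T1 reads 2
#4 T0 CAS(2→3) writes; counter now 3
#5 T1 CAS(2→3) fails; counter now 3
#6 T1 reads 3
#7 T1 CAS(3→4) writes; counter now 4
#8 T2 CAS(2→3) fails; counter now 4
#9 T1 reads 4
#10 T1 CAS(4→5) writes; counter now 5
#11 T2 reads 5
#12 T2 CAS(5→6) writes; counter now 6
#13 T2 reads 6
#14 T2 CAS(6→7) writes; counter now 7
#15 T2 reads 7
#16 T2 CAS(7→8) writes; counter now 8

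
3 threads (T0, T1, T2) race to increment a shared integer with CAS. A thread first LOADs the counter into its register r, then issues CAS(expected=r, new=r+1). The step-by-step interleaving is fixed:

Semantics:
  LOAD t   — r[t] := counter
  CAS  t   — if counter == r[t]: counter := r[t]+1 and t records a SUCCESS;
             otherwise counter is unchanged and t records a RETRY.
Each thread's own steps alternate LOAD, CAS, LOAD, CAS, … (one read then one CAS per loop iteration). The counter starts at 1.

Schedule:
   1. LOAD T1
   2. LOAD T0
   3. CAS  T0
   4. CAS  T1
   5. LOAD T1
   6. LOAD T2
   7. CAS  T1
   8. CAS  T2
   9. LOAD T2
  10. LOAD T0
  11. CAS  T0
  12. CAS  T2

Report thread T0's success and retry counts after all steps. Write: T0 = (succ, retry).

T0 = (2, 0)

[1] T1.load  rd  (counter 1, T1.r 1)
[2] T0.load  rd  (counter 1, T0.r 1)
[3] T0.cas  hit  (counter 2, T0.r 1)
[4] T1.cas  miss  (counter 2, T1.r 1)
[5] T1.load  rd  (counter 2, T1.r 2)
[6] T2.load  rd  (counter 2, T2.r 2)
[7] T1.cas  hit  (counter 3, T1.r 2)
[8] T2.cas  miss  (counter 3, T2.r 2)
[9] T2.load  rd  (counter 3, T2.r 3)
[10] T0.load  rd  (counter 3, T0.r 3)
[11] T0.cas  hit  (counter 4, T0.r 3)
[12] T2.cas  miss  (counter 4, T2.r 3)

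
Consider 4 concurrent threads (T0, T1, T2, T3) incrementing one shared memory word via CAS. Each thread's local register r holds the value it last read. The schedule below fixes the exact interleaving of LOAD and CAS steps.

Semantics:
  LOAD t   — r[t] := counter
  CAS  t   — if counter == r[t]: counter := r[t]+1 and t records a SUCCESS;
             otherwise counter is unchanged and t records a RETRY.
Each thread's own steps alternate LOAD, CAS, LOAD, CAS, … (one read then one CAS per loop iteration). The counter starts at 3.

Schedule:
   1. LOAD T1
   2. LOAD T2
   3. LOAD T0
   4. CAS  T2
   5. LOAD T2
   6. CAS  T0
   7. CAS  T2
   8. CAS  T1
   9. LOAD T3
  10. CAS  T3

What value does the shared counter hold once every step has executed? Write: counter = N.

[1] T1.load  rd  (counter 3, T1.r 3)
[2] T2.load  rd  (counter 3, T2.r 3)
[3] T0.load  rd  (counter 3, T0.r 3)
[4] T2.cas  hit  (counter 4, T2.r 3)
[5] T2.load  rd  (counter 4, T2.r 4)
[6] T0.cas  miss  (counter 4, T0.r 3)
[7] T2.cas  hit  (counter 5, T2.r 4)
[8] T1.cas  miss  (counter 5, T1.r 3)
[9] T3.load  rd  (counter 5, T3.r 5)
[10] T3.cas  hit  (counter 6, T3.r 5)

counter = 6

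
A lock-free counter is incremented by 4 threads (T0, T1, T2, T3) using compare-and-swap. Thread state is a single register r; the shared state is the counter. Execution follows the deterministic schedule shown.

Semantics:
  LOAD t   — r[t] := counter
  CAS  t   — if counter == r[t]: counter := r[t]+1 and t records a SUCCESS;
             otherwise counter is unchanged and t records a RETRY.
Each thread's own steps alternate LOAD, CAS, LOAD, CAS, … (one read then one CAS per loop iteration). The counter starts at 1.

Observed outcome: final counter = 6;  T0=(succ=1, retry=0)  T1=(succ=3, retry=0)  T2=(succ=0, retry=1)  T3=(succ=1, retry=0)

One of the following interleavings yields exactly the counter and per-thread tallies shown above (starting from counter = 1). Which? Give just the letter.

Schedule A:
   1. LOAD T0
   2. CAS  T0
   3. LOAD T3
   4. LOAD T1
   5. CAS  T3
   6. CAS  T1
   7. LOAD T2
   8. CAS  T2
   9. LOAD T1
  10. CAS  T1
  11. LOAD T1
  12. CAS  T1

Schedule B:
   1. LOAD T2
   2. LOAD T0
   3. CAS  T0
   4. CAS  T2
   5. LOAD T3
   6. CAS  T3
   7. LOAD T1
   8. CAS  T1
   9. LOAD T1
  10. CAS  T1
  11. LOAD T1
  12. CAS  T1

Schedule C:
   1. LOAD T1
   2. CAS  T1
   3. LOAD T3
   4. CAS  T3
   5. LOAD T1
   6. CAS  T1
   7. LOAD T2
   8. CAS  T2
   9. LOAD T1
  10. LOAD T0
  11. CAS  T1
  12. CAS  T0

B

Tracing schedule B:
step 1: T2 LOAD ⇒ load; ctr=1 reg=1
step 2: T0 LOAD ⇒ load; ctr=1 reg=1
step 3: T0 CAS ⇒ ok; ctr=2 reg=1
step 4: T2 CAS ⇒ retry; ctr=2 reg=1
step 5: T3 LOAD ⇒ load; ctr=2 reg=2
step 6: T3 CAS ⇒ ok; ctr=3 reg=2
step 7: T1 LOAD ⇒ load; ctr=3 reg=3
step 8: T1 CAS ⇒ ok; ctr=4 reg=3
step 9: T1 LOAD ⇒ load; ctr=4 reg=4
step 10: T1 CAS ⇒ ok; ctr=5 reg=4
step 11: T1 LOAD ⇒ load; ctr=5 reg=5
step 12: T1 CAS ⇒ ok; ctr=6 reg=5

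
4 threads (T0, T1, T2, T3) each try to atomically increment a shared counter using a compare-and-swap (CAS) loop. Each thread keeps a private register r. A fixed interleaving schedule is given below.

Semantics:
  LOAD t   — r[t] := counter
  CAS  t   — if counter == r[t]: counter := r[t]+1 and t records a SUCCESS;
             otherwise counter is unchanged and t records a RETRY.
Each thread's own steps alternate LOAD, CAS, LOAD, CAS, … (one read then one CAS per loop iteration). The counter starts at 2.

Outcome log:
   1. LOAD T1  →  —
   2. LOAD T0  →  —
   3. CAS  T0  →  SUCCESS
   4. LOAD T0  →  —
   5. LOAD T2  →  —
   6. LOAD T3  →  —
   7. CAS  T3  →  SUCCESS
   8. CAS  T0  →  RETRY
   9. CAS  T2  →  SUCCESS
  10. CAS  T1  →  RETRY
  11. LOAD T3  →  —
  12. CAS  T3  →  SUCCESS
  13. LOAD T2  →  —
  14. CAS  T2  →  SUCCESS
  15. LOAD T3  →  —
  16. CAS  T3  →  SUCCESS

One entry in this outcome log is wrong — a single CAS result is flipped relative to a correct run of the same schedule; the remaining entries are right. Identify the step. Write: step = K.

step = 9

Re-executing:
[1] T1.load  rd  (counter 2, T1.r 2)
[2] T0.load  rd  (counter 2, T0.r 2)
[3] T0.cas  hit  (counter 3, T0.r 2)
[4] T0.load  rd  (counter 3, T0.r 3)
[5] T2.load  rd  (counter 3, T2.r 3)
[6] T3.load  rd  (counter 3, T3.r 3)
[7] T3.cas  hit  (counter 4, T3.r 3)
[8] T0.cas  miss  (counter 4, T0.r 3)
[9] T2.cas  miss  (counter 4, T2.r 3)
[10] T1.cas  miss  (counter 4, T1.r 2)
[11] T3.load  rd  (counter 4, T3.r 4)
[12] T3.cas  hit  (counter 5, T3.r 4)
[13] T2.load  rd  (counter 5, T2.r 5)
[14] T2.cas  hit  (counter 6, T2.r 5)
[15] T3.load  rd  (counter 6, T3.r 6)
[16] T3.cas  hit  (counter 7, T3.r 6)
Flip is step 9.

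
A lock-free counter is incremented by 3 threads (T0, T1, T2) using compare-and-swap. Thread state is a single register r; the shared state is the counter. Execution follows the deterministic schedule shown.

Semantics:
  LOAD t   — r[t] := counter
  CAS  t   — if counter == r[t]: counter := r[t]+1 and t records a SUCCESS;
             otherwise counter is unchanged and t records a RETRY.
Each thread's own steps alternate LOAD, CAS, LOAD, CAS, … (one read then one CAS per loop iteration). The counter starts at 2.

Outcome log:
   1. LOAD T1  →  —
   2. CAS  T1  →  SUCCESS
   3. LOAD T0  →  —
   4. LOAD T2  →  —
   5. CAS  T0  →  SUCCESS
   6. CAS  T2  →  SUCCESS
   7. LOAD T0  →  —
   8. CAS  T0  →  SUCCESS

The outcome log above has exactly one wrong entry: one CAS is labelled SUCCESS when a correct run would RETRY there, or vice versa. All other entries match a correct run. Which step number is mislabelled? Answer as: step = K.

Correct run:
[1] T1.load  rd  (counter 2, T1.r 2)
[2] T1.cas  hit  (counter 3, T1.r 2)
[3] T0.load  rd  (counter 3, T0.r 3)
[4] T2.load  rd  (counter 3, T2.r 3)
[5] T0.cas  hit  (counter 4, T0.r 3)
[6] T2.cas  miss  (counter 4, T2.r 3)
[7] T0.load  rd  (counter 4, T0.r 4)
[8] T0.cas  hit  (counter 5, T0.r 4)
Flip is step 6.

step = 6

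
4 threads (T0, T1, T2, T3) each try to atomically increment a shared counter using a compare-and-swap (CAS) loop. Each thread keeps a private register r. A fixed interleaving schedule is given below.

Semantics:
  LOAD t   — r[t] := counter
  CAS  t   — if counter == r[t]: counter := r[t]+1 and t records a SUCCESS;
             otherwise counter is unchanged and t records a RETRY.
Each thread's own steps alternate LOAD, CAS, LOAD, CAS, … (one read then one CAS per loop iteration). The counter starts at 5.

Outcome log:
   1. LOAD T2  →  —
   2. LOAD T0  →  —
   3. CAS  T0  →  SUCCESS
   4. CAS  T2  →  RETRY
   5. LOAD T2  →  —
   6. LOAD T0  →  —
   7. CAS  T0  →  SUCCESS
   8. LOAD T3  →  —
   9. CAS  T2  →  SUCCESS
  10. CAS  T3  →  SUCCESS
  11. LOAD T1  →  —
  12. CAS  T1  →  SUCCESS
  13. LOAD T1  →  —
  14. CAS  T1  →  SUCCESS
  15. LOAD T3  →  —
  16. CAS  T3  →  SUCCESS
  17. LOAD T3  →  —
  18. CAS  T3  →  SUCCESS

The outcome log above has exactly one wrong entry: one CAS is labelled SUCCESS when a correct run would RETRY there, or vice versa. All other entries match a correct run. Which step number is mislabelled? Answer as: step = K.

step = 9

Re-executing:
[1] T2.load  rd  (counter 5, T2.r 5)
[2] T0.load  rd  (counter 5, T0.r 5)
[3] T0.cas  hit  (counter 6, T0.r 5)
[4] T2.cas  miss  (counter 6, T2.r 5)
[5] T2.load  rd  (counter 6, T2.r 6)
[6] T0.load  rd  (counter 6, T0.r 6)
[7] T0.cas  hit  (counter 7, T0.r 6)
[8] T3.load  rd  (counter 7, T3.r 7)
[9] T2.cas  miss  (counter 7, T2.r 6)
[10] T3.cas  hit  (counter 8, T3.r 7)
[11] T1.load  rd  (counter 8, T1.r 8)
[12] T1.cas  hit  (counter 9, T1.r 8)
[13] T1.load  rd  (counter 9, T1.r 9)
[14] T1.cas  hit  (counter 10, T1.r 9)
[15] T3.load  rd  (counter 10, T3.r 10)
[16] T3.cas  hit  (counter 11, T3.r 10)
[17] T3.load  rd  (counter 11, T3.r 11)
[18] T3.cas  hit  (counter 12, T3.r 11)
Mismatch at 9.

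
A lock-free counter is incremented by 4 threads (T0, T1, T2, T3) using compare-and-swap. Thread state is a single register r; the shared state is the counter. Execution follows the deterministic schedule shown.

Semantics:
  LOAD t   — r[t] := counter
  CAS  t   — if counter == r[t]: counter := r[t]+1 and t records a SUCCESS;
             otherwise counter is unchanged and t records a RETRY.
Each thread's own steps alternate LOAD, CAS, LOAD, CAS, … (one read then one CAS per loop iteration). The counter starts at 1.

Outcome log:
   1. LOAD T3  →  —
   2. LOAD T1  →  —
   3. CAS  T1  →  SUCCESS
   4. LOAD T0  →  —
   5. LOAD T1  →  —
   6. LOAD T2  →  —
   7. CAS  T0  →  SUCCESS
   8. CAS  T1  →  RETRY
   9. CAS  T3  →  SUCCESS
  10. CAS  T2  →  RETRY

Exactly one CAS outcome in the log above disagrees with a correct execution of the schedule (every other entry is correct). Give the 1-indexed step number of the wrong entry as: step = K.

Re-executing:
step 1: T3 LOAD ⇒ load; ctr=1 reg=1
step 2: T1 LOAD ⇒ load; ctr=1 reg=1
step 3: T1 CAS ⇒ ok; ctr=2 reg=1
step 4: T0 LOAD ⇒ load; ctr=2 reg=2
step 5: T1 LOAD ⇒ load; ctr=2 reg=2
step 6: T2 LOAD ⇒ load; ctr=2 reg=2
step 7: T0 CAS ⇒ ok; ctr=3 reg=2
step 8: T1 CAS ⇒ retry; ctr=3 reg=2
step 9: T3 CAS ⇒ retry; ctr=3 reg=1
step 10: T2 CAS ⇒ retry; ctr=3 reg=2
Log disagrees first at step 9.

step = 9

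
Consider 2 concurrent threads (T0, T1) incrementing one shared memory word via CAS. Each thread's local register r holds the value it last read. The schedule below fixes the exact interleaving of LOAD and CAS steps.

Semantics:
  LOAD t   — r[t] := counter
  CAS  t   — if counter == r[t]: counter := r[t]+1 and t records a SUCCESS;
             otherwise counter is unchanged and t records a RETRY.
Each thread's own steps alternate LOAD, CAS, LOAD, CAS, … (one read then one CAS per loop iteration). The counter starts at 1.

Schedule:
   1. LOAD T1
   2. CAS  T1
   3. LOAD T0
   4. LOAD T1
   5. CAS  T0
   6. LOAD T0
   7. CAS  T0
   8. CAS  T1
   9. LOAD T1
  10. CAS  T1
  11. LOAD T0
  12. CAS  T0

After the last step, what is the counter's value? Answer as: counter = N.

#1 T1 reads 1
#2 T1 CAS(1→2) writes; counter now 2
#3 T0 reads 2
#4 T1 reads 2
#5 T0 CAS(2→3) writes; counter now 3
#6 T0 reads 3
#7 T0 CAS(3→4) writes; counter now 4
#8 T1 CAS(2→3) fails; counter now 4
#9 T1 reads 4
#10 T1 CAS(4→5) writes; counter now 5
#11 T0 reads 5
#12 T0 CAS(5→6) writes; counter now 6

counter = 6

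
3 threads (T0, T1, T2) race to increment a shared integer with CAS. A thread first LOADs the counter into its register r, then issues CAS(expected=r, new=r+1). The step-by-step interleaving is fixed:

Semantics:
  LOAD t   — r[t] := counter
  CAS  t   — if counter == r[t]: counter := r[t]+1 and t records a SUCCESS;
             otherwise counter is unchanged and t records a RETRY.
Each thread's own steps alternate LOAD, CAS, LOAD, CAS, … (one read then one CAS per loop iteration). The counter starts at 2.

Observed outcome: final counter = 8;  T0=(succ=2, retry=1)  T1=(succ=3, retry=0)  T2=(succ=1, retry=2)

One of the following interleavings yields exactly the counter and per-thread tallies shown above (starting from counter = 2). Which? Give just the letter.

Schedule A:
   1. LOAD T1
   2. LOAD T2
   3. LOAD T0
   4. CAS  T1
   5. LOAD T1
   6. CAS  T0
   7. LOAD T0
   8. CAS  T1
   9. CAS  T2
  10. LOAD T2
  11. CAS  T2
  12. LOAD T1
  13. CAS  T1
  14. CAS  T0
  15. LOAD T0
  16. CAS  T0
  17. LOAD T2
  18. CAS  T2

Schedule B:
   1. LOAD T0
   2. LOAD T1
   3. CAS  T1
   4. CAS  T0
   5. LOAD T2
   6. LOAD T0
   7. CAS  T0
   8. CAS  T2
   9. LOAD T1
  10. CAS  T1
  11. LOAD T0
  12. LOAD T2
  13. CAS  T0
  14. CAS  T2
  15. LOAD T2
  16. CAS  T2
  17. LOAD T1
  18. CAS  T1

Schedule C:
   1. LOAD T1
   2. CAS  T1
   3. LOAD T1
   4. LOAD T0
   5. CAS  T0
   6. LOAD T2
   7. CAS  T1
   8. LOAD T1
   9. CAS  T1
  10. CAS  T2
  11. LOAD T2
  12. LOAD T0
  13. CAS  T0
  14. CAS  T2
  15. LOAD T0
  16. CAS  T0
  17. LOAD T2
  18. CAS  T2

B

Tracing schedule B:
T0 LOAD — after: cnt=2, r=2 — load
T1 LOAD — after: cnt=2, r=2 — load
T1 CAS — after: cnt=3, r=2 — ok
T0 CAS — after: cnt=3, r=2 — retry
T2 LOAD — after: cnt=3, r=3 — load
T0 LOAD — after: cnt=3, r=3 — load
T0 CAS — after: cnt=4, r=3 — ok
T2 CAS — after: cnt=4, r=3 — retry
T1 LOAD — after: cnt=4, r=4 — load
T1 CAS — after: cnt=5, r=4 — ok
T0 LOAD — after: cnt=5, r=5 — load
T2 LOAD — after: cnt=5, r=5 — load
T0 CAS — after: cnt=6, r=5 — ok
T2 CAS — after: cnt=6, r=5 — retry
T2 LOAD — after: cnt=6, r=6 — load
T2 CAS — after: cnt=7, r=6 — ok
T1 LOAD — after: cnt=7, r=7 — load
T1 CAS — after: cnt=8, r=7 — ok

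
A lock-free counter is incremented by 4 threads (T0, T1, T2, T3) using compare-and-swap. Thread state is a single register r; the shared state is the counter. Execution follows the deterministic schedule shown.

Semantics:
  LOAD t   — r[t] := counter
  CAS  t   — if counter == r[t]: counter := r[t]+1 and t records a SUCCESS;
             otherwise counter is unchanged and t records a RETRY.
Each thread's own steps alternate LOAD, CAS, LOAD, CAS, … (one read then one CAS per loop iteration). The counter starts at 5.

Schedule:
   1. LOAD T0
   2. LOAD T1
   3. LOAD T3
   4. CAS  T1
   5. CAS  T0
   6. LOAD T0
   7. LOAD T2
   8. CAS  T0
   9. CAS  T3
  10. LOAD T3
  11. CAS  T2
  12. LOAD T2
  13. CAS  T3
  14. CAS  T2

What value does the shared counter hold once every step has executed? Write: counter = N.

counter = 8

step 1: T0 LOAD ⇒ load; ctr=5 reg=5
step 2: T1 LOAD ⇒ load; ctr=5 reg=5
step 3: T3 LOAD ⇒ load; ctr=5 reg=5
step 4: T1 CAS ⇒ ok; ctr=6 reg=5
step 5: T0 CAS ⇒ retry; ctr=6 reg=5
step 6: T0 LOAD ⇒ load; ctr=6 reg=6
step 7: T2 LOAD ⇒ load; ctr=6 reg=6
step 8: T0 CAS ⇒ ok; ctr=7 reg=6
step 9: T3 CAS ⇒ retry; ctr=7 reg=5
step 10: T3 LOAD ⇒ load; ctr=7 reg=7
step 11: T2 CAS ⇒ retry; ctr=7 reg=6
step 12: T2 LOAD ⇒ load; ctr=7 reg=7
step 13: T3 CAS ⇒ ok; ctr=8 reg=7
step 14: T2 CAS ⇒ retry; ctr=8 reg=7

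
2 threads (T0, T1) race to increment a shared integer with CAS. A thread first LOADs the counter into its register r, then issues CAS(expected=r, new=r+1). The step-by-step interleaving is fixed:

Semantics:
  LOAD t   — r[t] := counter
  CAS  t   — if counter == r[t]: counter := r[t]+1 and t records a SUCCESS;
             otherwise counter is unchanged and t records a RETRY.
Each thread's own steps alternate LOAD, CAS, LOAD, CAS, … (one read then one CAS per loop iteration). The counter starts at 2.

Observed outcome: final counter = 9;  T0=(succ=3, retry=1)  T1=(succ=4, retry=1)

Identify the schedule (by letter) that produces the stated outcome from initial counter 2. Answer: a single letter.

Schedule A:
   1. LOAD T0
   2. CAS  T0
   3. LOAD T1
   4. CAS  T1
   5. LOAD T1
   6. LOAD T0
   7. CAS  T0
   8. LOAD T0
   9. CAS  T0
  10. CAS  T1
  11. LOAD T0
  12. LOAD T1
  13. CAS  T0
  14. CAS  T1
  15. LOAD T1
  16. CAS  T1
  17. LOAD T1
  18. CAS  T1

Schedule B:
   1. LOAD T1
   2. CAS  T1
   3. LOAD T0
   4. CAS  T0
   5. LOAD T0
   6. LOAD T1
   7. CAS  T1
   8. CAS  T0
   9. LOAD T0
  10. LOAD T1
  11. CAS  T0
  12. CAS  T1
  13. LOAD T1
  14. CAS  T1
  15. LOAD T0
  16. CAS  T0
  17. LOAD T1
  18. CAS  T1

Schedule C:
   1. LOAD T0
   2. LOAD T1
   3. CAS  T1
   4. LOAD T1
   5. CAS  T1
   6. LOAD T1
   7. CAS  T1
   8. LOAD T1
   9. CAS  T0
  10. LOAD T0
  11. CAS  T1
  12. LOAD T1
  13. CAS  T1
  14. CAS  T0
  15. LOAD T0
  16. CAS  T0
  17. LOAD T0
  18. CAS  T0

Run B:
[1] T1.load  rd  (counter 2, T1.r 2)
[2] T1.cas  hit  (counter 3, T1.r 2)
[3] T0.load  rd  (counter 3, T0.r 3)
[4] T0.cas  hit  (counter 4, T0.r 3)
[5] T0.load  rd  (counter 4, T0.r 4)
[6] T1.load  rd  (counter 4, T1.r 4)
[7] T1.cas  hit  (counter 5, T1.r 4)
[8] T0.cas  miss  (counter 5, T0.r 4)
[9] T0.load  rd  (counter 5, T0.r 5)
[10] T1.load  rd  (counter 5, T1.r 5)
[11] T0.cas  hit  (counter 6, T0.r 5)
[12] T1.cas  miss  (counter 6, T1.r 5)
[13] T1.load  rd  (counter 6, T1.r 6)
[14] T1.cas  hit  (counter 7, T1.r 6)
[15] T0.load  rd  (counter 7, T0.r 7)
[16] T0.cas  hit  (counter 8, T0.r 7)
[17] T1.load  rd  (counter 8, T1.r 8)
[18] T1.cas  hit  (counter 9, T1.r 8)

B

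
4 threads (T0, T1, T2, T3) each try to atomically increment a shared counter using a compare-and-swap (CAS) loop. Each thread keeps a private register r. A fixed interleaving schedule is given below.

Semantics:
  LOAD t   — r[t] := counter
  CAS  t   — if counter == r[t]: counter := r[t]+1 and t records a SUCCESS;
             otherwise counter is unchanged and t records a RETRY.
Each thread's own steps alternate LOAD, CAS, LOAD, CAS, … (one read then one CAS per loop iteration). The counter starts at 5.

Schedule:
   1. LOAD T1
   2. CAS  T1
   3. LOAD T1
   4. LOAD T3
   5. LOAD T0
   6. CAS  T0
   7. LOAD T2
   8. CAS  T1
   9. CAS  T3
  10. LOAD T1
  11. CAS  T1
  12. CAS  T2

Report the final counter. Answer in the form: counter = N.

step 1: T1 LOAD ⇒ load; ctr=5 reg=5
step 2: T1 CAS ⇒ ok; ctr=6 reg=5
step 3: T1 LOAD ⇒ load; ctr=6 reg=6
step 4: T3 LOAD ⇒ load; ctr=6 reg=6
step 5: T0 LOAD ⇒ load; ctr=6 reg=6
step 6: T0 CAS ⇒ ok; ctr=7 reg=6
step 7: T2 LOAD ⇒ load; ctr=7 reg=7
step 8: T1 CAS ⇒ retry; ctr=7 reg=6
step 9: T3 CAS ⇒ retry; ctr=7 reg=6
step 10: T1 LOAD ⇒ load; ctr=7 reg=7
step 11: T1 CAS ⇒ ok; ctr=8 reg=7
step 12: T2 CAS ⇒ retry; ctr=8 reg=7

counter = 8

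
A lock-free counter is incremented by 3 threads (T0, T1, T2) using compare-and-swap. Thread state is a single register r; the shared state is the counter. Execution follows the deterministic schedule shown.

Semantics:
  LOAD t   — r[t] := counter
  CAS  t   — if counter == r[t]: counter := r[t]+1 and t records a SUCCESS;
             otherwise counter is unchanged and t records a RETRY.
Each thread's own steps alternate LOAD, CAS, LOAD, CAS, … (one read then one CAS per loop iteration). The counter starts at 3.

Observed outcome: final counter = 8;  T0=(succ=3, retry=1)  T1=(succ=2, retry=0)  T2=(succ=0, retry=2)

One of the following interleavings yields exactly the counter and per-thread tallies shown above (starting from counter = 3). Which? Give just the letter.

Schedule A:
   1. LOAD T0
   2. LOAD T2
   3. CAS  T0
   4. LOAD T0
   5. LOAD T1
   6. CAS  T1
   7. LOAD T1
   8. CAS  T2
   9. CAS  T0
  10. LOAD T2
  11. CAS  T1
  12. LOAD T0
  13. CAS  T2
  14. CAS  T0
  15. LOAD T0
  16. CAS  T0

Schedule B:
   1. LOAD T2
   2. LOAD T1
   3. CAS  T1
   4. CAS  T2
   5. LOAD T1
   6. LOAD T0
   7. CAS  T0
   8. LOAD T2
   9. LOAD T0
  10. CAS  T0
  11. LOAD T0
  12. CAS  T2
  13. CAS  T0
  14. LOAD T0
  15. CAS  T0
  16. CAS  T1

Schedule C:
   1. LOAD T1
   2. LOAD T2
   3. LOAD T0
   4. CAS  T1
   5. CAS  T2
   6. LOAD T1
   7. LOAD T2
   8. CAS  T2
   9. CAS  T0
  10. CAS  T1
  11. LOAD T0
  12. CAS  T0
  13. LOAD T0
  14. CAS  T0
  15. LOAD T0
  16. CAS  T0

Tracing schedule A:
#1 T0 reads 3
#2 T2 reads 3
#3 T0 CAS(3→4) writes; counter now 4
#4 T0 reads 4
#5 T1 reads 4
#6 T1 CAS(4→5) writes; counter now 5
#7 T1 reads 5
#8 T2 CAS(3→4) fails; counter now 5
#9 T0 CAS(4→5) fails; counter now 5
#10 T2 reads 5
#11 T1 CAS(5→6) writes; counter now 6
#12 T0 reads 6
#13 T2 CAS(5→6) fails; counter now 6
#14 T0 CAS(6→7) writes; counter now 7
#15 T0 reads 7
#16 T0 CAS(7→8) writes; counter now 8

A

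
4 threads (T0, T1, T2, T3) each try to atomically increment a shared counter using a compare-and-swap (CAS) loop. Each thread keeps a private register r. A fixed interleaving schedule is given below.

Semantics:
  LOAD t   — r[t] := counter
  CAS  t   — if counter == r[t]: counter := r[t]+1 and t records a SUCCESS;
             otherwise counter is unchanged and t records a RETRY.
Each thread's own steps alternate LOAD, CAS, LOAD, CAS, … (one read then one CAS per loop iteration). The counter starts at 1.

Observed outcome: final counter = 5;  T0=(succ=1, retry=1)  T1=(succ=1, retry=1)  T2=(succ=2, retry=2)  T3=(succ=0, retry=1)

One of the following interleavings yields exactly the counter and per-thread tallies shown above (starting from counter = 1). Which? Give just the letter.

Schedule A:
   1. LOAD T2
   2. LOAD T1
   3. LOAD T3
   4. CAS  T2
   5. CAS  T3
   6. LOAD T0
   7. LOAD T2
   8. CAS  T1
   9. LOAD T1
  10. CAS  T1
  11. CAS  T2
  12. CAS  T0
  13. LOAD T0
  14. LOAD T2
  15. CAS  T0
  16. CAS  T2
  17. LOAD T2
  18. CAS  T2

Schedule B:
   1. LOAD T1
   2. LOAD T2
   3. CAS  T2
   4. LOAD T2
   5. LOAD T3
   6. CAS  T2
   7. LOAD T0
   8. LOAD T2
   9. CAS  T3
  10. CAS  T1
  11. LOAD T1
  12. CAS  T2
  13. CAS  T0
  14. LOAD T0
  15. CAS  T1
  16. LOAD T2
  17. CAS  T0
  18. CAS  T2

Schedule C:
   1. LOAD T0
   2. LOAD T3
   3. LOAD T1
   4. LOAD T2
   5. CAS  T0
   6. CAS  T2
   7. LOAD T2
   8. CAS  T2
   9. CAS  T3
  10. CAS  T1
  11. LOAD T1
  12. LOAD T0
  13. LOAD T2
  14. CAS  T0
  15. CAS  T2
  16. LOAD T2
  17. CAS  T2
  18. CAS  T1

Simulating candidate A:
1. LOAD T2 → mem=1 r[T2]=1 [LOAD]
2. LOAD T1 → mem=1 r[T1]=1 [LOAD]
3. LOAD T3 → mem=1 r[T3]=1 [LOAD]
4. CAS T2 → mem=2 r[T2]=1 [OK]
5. CAS T3 → mem=2 r[T3]=1 [RETRY]
6. LOAD T0 → mem=2 r[T0]=2 [LOAD]
7. LOAD T2 → mem=2 r[T2]=2 [LOAD]
8. CAS T1 → mem=2 r[T1]=1 [RETRY]
9. LOAD T1 → mem=2 r[T1]=2 [LOAD]
10. CAS T1 → mem=3 r[T1]=2 [OK]
11. CAS T2 → mem=3 r[T2]=2 [RETRY]
12. CAS T0 → mem=3 r[T0]=2 [RETRY]
13. LOAD T0 → mem=3 r[T0]=3 [LOAD]
14. LOAD T2 → mem=3 r[T2]=3 [LOAD]
15. CAS T0 → mem=4 r[T0]=3 [OK]
16. CAS T2 → mem=4 r[T2]=3 [RETRY]
17. LOAD T2 → mem=4 r[T2]=4 [LOAD]
18. CAS T2 → mem=5 r[T2]=4 [OK]

A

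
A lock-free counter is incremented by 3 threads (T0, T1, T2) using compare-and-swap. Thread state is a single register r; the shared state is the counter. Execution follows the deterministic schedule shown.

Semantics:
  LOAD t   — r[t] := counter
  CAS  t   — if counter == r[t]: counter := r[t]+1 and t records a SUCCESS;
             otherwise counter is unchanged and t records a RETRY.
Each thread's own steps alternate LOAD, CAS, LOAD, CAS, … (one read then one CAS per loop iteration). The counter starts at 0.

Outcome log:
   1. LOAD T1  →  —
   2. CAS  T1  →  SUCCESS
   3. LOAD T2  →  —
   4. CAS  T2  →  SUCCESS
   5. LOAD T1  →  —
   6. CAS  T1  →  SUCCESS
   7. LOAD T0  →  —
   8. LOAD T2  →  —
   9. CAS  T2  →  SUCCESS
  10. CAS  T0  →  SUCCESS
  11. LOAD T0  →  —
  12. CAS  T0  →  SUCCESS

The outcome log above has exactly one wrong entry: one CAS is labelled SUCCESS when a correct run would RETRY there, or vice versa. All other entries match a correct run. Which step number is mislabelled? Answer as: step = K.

Reference trace:
step 1: T1 LOAD ⇒ load; ctr=0 reg=0
step 2: T1 CAS ⇒ ok; ctr=1 reg=0
step 3: T2 LOAD ⇒ load; ctr=1 reg=1
step 4: T2 CAS ⇒ ok; ctr=2 reg=1
step 5: T1 LOAD ⇒ load; ctr=2 reg=2
step 6: T1 CAS ⇒ ok; ctr=3 reg=2
step 7: T0 LOAD ⇒ load; ctr=3 reg=3
step 8: T2 LOAD ⇒ load; ctr=3 reg=3
step 9: T2 CAS ⇒ ok; ctr=4 reg=3
step 10: T0 CAS ⇒ retry; ctr=4 reg=3
step 11: T0 LOAD ⇒ load; ctr=4 reg=4
step 12: T0 CAS ⇒ ok; ctr=5 reg=4
Mismatch at 10.

step = 10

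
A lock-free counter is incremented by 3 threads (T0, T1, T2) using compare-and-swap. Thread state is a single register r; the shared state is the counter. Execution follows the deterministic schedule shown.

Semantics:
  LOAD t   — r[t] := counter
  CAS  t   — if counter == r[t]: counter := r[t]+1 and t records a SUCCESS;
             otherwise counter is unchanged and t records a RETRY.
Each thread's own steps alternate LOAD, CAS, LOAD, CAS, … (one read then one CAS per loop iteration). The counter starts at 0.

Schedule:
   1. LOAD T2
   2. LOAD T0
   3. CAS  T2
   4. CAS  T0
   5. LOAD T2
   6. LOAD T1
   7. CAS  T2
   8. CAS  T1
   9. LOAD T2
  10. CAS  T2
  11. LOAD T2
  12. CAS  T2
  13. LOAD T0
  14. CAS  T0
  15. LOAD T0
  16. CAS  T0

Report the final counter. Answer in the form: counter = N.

counter = 6

T2 LOAD — after: cnt=0, r=0 — load
T0 LOAD — after: cnt=0, r=0 — load
T2 CAS — after: cnt=1, r=0 — ok
T0 CAS — after: cnt=1, r=0 — retry
T2 LOAD — after: cnt=1, r=1 — load
T1 LOAD — after: cnt=1, r=1 — load
T2 CAS — after: cnt=2, r=1 — ok
T1 CAS — after: cnt=2, r=1 — retry
T2 LOAD — after: cnt=2, r=2 — load
T2 CAS — after: cnt=3, r=2 — ok
T2 LOAD — after: cnt=3, r=3 — load
T2 CAS — after: cnt=4, r=3 — ok
T0 LOAD — after: cnt=4, r=4 — load
T0 CAS — after: cnt=5, r=4 — ok
T0 LOAD — after: cnt=5, r=5 — load
T0 CAS — after: cnt=6, r=5 — ok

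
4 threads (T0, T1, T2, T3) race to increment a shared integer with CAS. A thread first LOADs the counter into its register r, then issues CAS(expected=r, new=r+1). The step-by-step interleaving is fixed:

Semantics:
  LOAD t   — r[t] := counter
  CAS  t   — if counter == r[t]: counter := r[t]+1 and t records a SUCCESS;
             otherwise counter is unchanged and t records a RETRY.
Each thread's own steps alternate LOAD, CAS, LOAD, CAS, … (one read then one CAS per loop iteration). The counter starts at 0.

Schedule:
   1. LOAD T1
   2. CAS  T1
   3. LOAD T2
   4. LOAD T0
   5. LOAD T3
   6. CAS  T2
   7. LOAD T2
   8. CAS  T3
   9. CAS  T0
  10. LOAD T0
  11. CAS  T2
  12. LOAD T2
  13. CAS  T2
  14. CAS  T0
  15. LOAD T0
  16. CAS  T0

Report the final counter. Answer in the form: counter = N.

counter = 5

T1 LOAD — after: cnt=0, r=0 — load
T1 CAS — after: cnt=1, r=0 — ok
T2 LOAD — after: cnt=1, r=1 — load
T0 LOAD — after: cnt=1, r=1 — load
T3 LOAD — after: cnt=1, r=1 — load
T2 CAS — after: cnt=2, r=1 — ok
T2 LOAD — after: cnt=2, r=2 — load
T3 CAS — after: cnt=2, r=1 — retry
T0 CAS — after: cnt=2, r=1 — retry
T0 LOAD — after: cnt=2, r=2 — load
T2 CAS — after: cnt=3, r=2 — ok
T2 LOAD — after: cnt=3, r=3 — load
T2 CAS — after: cnt=4, r=3 — ok
T0 CAS — after: cnt=4, r=2 — retry
T0 LOAD — after: cnt=4, r=4 — load
T0 CAS — after: cnt=5, r=4 — ok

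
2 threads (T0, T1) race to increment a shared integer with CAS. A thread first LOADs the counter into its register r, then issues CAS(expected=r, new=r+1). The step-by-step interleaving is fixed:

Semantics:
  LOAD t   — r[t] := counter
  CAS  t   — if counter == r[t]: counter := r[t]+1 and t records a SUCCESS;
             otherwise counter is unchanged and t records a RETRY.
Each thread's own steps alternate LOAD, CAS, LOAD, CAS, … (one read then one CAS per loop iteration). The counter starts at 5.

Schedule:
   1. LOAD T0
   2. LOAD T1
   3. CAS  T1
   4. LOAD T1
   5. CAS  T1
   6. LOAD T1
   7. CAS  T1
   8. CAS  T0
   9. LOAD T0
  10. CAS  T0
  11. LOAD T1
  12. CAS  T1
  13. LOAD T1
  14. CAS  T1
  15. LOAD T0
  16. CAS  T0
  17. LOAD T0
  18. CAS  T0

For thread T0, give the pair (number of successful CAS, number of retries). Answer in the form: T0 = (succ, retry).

T0 LOAD — after: cnt=5, r=5 — load
T1 LOAD — after: cnt=5, r=5 — load
T1 CAS — after: cnt=6, r=5 — ok
T1 LOAD — after: cnt=6, r=6 — load
T1 CAS — after: cnt=7, r=6 — ok
T1 LOAD — after: cnt=7, r=7 — load
T1 CAS — after: cnt=8, r=7 — ok
T0 CAS — after: cnt=8, r=5 — retry
T0 LOAD — after: cnt=8, r=8 — load
T0 CAS — after: cnt=9, r=8 — ok
T1 LOAD — after: cnt=9, r=9 — load
T1 CAS — after: cnt=10, r=9 — ok
T1 LOAD — after: cnt=10, r=10 — load
T1 CAS — after: cnt=11, r=10 — ok
T0 LOAD — after: cnt=11, r=11 — load
T0 CAS — after: cnt=12, r=11 — ok
T0 LOAD — after: cnt=12, r=12 — load
T0 CAS — after: cnt=13, r=12 — ok

T0 = (3, 1)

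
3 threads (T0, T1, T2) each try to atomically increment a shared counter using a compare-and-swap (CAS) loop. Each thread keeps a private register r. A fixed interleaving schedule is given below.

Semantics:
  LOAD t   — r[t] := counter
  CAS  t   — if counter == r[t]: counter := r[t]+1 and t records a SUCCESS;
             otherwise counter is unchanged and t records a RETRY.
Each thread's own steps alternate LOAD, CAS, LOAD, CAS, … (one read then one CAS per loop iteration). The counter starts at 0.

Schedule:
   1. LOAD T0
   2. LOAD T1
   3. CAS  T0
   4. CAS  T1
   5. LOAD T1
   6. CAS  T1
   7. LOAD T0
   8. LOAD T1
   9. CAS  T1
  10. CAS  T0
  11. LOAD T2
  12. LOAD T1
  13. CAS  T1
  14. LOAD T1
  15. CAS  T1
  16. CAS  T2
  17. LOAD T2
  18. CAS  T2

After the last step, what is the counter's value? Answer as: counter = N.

counter = 6

1. LOAD T0 → mem=0 r[T0]=0 [LOAD]
2. LOAD T1 → mem=0 r[T1]=0 [LOAD]
3. CAS T0 → mem=1 r[T0]=0 [OK]
4. CAS T1 → mem=1 r[T1]=0 [RETRY]
5. LOAD T1 → mem=1 r[T1]=1 [LOAD]
6. CAS T1 → mem=2 r[T1]=1 [OK]
7. LOAD T0 → mem=2 r[T0]=2 [LOAD]
8. LOAD T1 → mem=2 r[T1]=2 [LOAD]
9. CAS T1 → mem=3 r[T1]=2 [OK]
10. CAS T0 → mem=3 r[T0]=2 [RETRY]
11. LOAD T2 → mem=3 r[T2]=3 [LOAD]
12. LOAD T1 → mem=3 r[T1]=3 [LOAD]
13. CAS T1 → mem=4 r[T1]=3 [OK]
14. LOAD T1 → mem=4 r[T1]=4 [LOAD]
15. CAS T1 → mem=5 r[T1]=4 [OK]
16. CAS T2 → mem=5 r[T2]=3 [RETRY]
17. LOAD T2 → mem=5 r[T2]=5 [LOAD]
18. CAS T2 → mem=6 r[T2]=5 [OK]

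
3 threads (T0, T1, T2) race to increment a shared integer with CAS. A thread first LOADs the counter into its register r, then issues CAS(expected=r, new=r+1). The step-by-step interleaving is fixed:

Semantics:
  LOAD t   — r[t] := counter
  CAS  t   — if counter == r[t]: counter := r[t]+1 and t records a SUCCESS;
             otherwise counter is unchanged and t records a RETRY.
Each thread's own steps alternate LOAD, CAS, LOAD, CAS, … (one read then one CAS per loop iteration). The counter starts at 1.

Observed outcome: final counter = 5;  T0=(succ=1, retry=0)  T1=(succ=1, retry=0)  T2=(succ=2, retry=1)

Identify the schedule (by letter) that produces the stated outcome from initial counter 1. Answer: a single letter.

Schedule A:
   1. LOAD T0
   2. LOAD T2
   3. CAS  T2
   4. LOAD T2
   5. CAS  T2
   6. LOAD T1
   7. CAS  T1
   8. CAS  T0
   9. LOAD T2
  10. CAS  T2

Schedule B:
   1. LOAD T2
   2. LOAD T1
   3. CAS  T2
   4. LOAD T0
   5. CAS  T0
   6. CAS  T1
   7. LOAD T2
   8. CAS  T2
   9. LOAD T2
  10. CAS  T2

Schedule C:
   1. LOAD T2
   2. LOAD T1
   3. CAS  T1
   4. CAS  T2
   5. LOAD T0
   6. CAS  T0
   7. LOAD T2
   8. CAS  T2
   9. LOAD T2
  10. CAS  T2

Simulating candidate C:
step 1: T2 LOAD ⇒ load; ctr=1 reg=1
step 2: T1 LOAD ⇒ load; ctr=1 reg=1
step 3: T1 CAS ⇒ ok; ctr=2 reg=1
step 4: T2 CAS ⇒ retry; ctr=2 reg=1
step 5: T0 LOAD ⇒ load; ctr=2 reg=2
step 6: T0 CAS ⇒ ok; ctr=3 reg=2
step 7: T2 LOAD ⇒ load; ctr=3 reg=3
step 8: T2 CAS ⇒ ok; ctr=4 reg=3
step 9: T2 LOAD ⇒ load; ctr=4 reg=4
step 10: T2 CAS ⇒ ok; ctr=5 reg=4

C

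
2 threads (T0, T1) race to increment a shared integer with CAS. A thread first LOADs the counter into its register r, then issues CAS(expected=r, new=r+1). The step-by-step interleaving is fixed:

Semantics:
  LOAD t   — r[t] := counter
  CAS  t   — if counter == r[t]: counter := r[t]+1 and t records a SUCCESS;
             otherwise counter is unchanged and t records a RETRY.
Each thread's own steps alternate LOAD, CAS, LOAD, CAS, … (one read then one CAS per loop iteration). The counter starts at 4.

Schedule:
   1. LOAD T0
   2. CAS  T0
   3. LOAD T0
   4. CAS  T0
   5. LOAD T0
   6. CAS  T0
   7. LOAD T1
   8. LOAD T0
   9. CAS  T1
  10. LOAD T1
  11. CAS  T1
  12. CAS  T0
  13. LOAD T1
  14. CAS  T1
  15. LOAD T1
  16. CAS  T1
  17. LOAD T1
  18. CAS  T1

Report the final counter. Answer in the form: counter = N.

1. LOAD T0 → mem=4 r[T0]=4 [LOAD]
2. CAS T0 → mem=5 r[T0]=4 [OK]
3. LOAD T0 → mem=5 r[T0]=5 [LOAD]
4. CAS T0 → mem=6 r[T0]=5 [OK]
5. LOAD T0 → mem=6 r[T0]=6 [LOAD]
6. CAS T0 → mem=7 r[T0]=6 [OK]
7. LOAD T1 → mem=7 r[T1]=7 [LOAD]
8. LOAD T0 → mem=7 r[T0]=7 [LOAD]
9. CAS T1 → mem=8 r[T1]=7 [OK]
10. LOAD T1 → mem=8 r[T1]=8 [LOAD]
11. CAS T1 → mem=9 r[T1]=8 [OK]
12. CAS T0 → mem=9 r[T0]=7 [RETRY]
13. LOAD T1 → mem=9 r[T1]=9 [LOAD]
14. CAS T1 → mem=10 r[T1]=9 [OK]
15. LOAD T1 → mem=10 r[T1]=10 [LOAD]
16. CAS T1 → mem=11 r[T1]=10 [OK]
17. LOAD T1 → mem=11 r[T1]=11 [LOAD]
18. CAS T1 → mem=12 r[T1]=11 [OK]

counter = 12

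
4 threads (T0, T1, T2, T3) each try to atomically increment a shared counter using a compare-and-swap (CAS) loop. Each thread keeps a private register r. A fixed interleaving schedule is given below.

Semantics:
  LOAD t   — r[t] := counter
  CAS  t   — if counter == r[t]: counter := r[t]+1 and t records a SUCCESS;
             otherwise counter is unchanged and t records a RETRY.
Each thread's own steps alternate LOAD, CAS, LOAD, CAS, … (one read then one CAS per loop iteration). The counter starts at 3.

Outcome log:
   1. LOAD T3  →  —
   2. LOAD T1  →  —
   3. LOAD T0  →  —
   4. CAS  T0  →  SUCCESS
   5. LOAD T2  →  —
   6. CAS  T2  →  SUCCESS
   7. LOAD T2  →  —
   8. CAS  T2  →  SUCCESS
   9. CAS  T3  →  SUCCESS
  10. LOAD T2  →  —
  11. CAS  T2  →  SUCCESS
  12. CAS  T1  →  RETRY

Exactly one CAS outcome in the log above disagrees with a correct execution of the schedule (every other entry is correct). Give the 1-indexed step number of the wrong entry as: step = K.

step = 9

Re-executing:
T3 LOAD — after: cnt=3, r=3 — load
T1 LOAD — after: cnt=3, r=3 — load
T0 LOAD — after: cnt=3, r=3 — load
T0 CAS — after: cnt=4, r=3 — ok
T2 LOAD — after: cnt=4, r=4 — load
T2 CAS — after: cnt=5, r=4 — ok
T2 LOAD — after: cnt=5, r=5 — load
T2 CAS — after: cnt=6, r=5 — ok
T3 CAS — after: cnt=6, r=3 — retry
T2 LOAD — after: cnt=6, r=6 — load
T2 CAS — after: cnt=7, r=6 — ok
T1 CAS — after: cnt=7, r=3 — retry
Log disagrees first at step 9.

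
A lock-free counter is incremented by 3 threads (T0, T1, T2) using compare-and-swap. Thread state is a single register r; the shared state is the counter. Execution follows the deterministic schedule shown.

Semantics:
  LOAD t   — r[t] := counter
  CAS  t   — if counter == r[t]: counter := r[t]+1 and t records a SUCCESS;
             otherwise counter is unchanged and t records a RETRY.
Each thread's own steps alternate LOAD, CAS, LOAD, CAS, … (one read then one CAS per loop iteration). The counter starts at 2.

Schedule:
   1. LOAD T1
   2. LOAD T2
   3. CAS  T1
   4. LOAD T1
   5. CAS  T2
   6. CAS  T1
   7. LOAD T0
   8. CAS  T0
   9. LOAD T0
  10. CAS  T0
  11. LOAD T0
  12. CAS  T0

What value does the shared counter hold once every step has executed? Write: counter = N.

#1 T1 reads 2
#2 T2 reads 2
#3 T1 CAS(2→3) writes; counter now 3
#4 T1 reads 3
#5 T2 CAS(2→3) fails; counter now 3
#6 T1 CAS(3→4) writes; counter now 4
#7 T0 reads 4
#8 T0 CAS(4→5) writes; counter now 5
#9 T0 reads 5
#10 T0 CAS(5→6) writes; counter now 6
#11 T0 reads 6
#12 T0 CAS(6→7) writes; counter now 7

counter = 7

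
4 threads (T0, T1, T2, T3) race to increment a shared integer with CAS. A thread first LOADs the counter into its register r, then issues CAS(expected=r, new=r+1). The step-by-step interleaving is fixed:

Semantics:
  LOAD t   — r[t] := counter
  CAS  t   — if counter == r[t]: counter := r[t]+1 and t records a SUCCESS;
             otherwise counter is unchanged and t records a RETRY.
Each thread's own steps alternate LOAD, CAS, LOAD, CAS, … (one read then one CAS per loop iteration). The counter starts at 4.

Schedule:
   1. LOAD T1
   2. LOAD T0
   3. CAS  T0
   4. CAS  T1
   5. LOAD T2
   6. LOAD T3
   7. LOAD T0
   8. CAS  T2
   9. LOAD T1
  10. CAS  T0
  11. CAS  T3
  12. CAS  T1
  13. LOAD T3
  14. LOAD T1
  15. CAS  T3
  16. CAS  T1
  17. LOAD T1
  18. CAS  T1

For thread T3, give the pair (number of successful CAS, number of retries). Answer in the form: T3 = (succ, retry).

T3 = (1, 1)

1. LOAD T1 → mem=4 r[T1]=4 [LOAD]
2. LOAD T0 → mem=4 r[T0]=4 [LOAD]
3. CAS T0 → mem=5 r[T0]=4 [OK]
4. CAS T1 → mem=5 r[T1]=4 [RETRY]
5. LOAD T2 → mem=5 r[T2]=5 [LOAD]
6. LOAD T3 → mem=5 r[T3]=5 [LOAD]
7. LOAD T0 → mem=5 r[T0]=5 [LOAD]
8. CAS T2 → mem=6 r[T2]=5 [OK]
9. LOAD T1 → mem=6 r[T1]=6 [LOAD]
10. CAS T0 → mem=6 r[T0]=5 [RETRY]
11. CAS T3 → mem=6 r[T3]=5 [RETRY]
12. CAS T1 → mem=7 r[T1]=6 [OK]
13. LOAD T3 → mem=7 r[T3]=7 [LOAD]
14. LOAD T1 → mem=7 r[T1]=7 [LOAD]
15. CAS T3 → mem=8 r[T3]=7 [OK]
16. CAS T1 → mem=8 r[T1]=7 [RETRY]
17. LOAD T1 → mem=8 r[T1]=8 [LOAD]
18. CAS T1 → mem=9 r[T1]=8 [OK]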